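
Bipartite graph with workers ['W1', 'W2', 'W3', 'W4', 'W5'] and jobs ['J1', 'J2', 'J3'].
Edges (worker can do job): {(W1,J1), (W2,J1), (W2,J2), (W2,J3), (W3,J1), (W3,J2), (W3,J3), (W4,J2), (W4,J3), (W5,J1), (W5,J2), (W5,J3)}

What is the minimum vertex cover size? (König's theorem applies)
Minimum vertex cover size = 3

By König's theorem: in bipartite graphs,
min vertex cover = max matching = 3

Maximum matching has size 3, so minimum vertex cover also has size 3.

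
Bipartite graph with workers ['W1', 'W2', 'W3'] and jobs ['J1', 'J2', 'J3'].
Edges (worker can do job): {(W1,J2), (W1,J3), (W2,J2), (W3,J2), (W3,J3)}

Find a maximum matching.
Matching: {(W1,J2), (W3,J3)}

Maximum matching (size 2):
  W1 → J2
  W3 → J3

Each worker is assigned to at most one job, and each job to at most one worker.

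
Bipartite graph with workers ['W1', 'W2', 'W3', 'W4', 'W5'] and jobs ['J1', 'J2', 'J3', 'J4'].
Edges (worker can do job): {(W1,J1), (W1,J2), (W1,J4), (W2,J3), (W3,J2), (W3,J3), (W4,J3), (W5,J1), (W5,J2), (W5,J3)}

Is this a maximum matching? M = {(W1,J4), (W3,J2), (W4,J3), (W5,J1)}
Yes, size 4 is maximum

Proposed matching has size 4.
Maximum matching size for this graph: 4.

This is a maximum matching.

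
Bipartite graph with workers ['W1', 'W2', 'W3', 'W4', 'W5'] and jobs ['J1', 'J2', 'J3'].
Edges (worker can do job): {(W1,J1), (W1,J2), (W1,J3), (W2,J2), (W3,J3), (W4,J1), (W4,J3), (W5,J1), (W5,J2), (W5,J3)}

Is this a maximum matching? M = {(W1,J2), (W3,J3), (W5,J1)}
Yes, size 3 is maximum

Proposed matching has size 3.
Maximum matching size for this graph: 3.

This is a maximum matching.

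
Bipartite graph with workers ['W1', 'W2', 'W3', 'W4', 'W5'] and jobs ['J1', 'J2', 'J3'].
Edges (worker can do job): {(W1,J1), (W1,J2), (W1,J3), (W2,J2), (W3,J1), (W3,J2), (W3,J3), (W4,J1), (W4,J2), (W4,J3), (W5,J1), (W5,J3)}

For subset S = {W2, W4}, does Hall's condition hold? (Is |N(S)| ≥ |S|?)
Yes: |N(S)| = 3, |S| = 2

Subset S = {W2, W4}
Neighbors N(S) = {J1, J2, J3}

|N(S)| = 3, |S| = 2
Hall's condition: |N(S)| ≥ |S| is satisfied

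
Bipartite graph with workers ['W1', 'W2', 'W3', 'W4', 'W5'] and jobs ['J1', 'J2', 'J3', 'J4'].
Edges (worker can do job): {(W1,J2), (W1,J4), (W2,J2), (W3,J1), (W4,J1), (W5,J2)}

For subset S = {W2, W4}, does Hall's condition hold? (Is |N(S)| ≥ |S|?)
Yes: |N(S)| = 2, |S| = 2

Subset S = {W2, W4}
Neighbors N(S) = {J1, J2}

|N(S)| = 2, |S| = 2
Hall's condition: |N(S)| ≥ |S| is satisfied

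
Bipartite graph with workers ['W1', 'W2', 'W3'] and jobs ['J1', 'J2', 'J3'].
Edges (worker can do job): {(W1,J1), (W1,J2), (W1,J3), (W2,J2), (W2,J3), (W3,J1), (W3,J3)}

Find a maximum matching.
Matching: {(W1,J3), (W2,J2), (W3,J1)}

Maximum matching (size 3):
  W1 → J3
  W2 → J2
  W3 → J1

Each worker is assigned to at most one job, and each job to at most one worker.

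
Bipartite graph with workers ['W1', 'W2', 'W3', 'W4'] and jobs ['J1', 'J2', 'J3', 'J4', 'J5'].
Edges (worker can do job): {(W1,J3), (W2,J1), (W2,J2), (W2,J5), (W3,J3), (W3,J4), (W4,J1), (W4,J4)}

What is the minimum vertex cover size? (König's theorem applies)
Minimum vertex cover size = 4

By König's theorem: in bipartite graphs,
min vertex cover = max matching = 4

Maximum matching has size 4, so minimum vertex cover also has size 4.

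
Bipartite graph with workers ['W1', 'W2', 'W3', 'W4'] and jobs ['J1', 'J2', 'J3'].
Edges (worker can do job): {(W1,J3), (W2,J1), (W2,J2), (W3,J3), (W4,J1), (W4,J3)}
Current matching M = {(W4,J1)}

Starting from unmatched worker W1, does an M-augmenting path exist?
Yes: W1 → J3

An M-augmenting path alternates non-matching / matching edges, starting and ending at unmatched vertices.
Path: W1 → J3
(J3 is unmatched in M, so the path is augmenting.)
Flipping edges along this path would increase |M| from 1 to 2.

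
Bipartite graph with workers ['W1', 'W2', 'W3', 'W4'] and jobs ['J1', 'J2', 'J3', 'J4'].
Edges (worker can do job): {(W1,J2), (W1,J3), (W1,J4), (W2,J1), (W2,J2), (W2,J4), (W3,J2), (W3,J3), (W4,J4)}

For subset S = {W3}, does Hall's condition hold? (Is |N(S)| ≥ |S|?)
Yes: |N(S)| = 2, |S| = 1

Subset S = {W3}
Neighbors N(S) = {J2, J3}

|N(S)| = 2, |S| = 1
Hall's condition: |N(S)| ≥ |S| is satisfied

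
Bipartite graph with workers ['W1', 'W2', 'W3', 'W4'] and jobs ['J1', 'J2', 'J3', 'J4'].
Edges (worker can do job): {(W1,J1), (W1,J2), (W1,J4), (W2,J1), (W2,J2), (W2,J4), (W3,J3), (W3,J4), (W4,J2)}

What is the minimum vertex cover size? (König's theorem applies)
Minimum vertex cover size = 4

By König's theorem: in bipartite graphs,
min vertex cover = max matching = 4

Maximum matching has size 4, so minimum vertex cover also has size 4.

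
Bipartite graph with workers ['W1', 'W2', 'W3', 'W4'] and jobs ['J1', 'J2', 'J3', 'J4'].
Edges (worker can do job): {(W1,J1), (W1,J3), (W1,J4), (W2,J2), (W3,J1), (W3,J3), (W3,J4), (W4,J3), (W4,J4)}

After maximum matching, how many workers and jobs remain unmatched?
Unmatched: 0 workers, 0 jobs

Maximum matching size: 4
Workers: 4 total, 4 matched, 0 unmatched
Jobs: 4 total, 4 matched, 0 unmatched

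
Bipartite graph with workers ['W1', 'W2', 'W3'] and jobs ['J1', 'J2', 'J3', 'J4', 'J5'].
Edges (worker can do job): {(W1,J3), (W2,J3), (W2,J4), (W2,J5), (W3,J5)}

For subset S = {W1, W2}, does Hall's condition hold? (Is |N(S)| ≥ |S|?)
Yes: |N(S)| = 3, |S| = 2

Subset S = {W1, W2}
Neighbors N(S) = {J3, J4, J5}

|N(S)| = 3, |S| = 2
Hall's condition: |N(S)| ≥ |S| is satisfied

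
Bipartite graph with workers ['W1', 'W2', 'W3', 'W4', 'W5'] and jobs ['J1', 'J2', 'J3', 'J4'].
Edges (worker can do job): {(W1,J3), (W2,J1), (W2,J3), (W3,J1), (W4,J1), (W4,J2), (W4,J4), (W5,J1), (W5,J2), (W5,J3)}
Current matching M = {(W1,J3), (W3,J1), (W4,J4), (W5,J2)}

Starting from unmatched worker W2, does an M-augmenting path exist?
No augmenting path from W2

Alternating search from W2 reaches jobs: {J1, J3}.
Every reachable job is already matched in M, and following those matched edges back to workers exposes no further unvisited jobs.
No M-augmenting path from W2 exists.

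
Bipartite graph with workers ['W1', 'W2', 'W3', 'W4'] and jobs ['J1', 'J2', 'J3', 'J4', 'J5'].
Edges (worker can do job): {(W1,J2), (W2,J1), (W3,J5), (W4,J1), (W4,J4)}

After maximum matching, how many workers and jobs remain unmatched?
Unmatched: 0 workers, 1 jobs

Maximum matching size: 4
Workers: 4 total, 4 matched, 0 unmatched
Jobs: 5 total, 4 matched, 1 unmatched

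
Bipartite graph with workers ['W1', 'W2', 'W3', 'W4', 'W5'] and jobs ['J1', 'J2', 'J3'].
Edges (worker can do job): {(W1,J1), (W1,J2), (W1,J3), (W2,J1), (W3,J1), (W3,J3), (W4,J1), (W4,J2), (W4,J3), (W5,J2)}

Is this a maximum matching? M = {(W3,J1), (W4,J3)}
No, size 2 is not maximum

Proposed matching has size 2.
Maximum matching size for this graph: 3.

This is NOT maximum - can be improved to size 3.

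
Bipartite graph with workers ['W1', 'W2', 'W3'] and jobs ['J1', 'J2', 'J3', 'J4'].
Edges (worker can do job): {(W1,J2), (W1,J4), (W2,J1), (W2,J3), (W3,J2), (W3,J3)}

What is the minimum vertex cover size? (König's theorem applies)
Minimum vertex cover size = 3

By König's theorem: in bipartite graphs,
min vertex cover = max matching = 3

Maximum matching has size 3, so minimum vertex cover also has size 3.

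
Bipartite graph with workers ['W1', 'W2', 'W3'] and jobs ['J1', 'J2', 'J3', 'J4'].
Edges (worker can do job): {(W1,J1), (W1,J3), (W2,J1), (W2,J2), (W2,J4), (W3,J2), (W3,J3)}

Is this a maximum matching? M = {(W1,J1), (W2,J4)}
No, size 2 is not maximum

Proposed matching has size 2.
Maximum matching size for this graph: 3.

This is NOT maximum - can be improved to size 3.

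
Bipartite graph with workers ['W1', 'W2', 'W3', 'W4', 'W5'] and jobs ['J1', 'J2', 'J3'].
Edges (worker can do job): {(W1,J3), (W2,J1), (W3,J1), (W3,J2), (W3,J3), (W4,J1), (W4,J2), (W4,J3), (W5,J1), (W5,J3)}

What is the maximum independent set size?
Maximum independent set = 5

By König's theorem:
- Min vertex cover = Max matching = 3
- Max independent set = Total vertices - Min vertex cover
- Max independent set = 8 - 3 = 5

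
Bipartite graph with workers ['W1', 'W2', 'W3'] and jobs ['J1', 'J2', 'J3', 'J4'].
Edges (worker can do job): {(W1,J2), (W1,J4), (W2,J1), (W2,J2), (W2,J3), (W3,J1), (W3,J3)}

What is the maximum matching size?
Maximum matching size = 3

Maximum matching: {(W1,J4), (W2,J1), (W3,J3)}
Size: 3

This assigns 3 workers to 3 distinct jobs.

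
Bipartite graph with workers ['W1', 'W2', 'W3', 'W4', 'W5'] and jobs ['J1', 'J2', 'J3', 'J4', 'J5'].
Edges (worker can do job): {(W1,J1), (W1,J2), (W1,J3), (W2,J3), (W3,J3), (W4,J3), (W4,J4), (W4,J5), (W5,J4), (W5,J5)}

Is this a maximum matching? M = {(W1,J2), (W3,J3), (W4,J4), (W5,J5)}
Yes, size 4 is maximum

Proposed matching has size 4.
Maximum matching size for this graph: 4.

This is a maximum matching.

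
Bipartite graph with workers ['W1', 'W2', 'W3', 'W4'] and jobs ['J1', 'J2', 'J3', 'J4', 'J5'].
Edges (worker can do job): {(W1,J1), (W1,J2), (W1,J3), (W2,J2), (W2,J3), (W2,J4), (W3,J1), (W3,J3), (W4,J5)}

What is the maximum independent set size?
Maximum independent set = 5

By König's theorem:
- Min vertex cover = Max matching = 4
- Max independent set = Total vertices - Min vertex cover
- Max independent set = 9 - 4 = 5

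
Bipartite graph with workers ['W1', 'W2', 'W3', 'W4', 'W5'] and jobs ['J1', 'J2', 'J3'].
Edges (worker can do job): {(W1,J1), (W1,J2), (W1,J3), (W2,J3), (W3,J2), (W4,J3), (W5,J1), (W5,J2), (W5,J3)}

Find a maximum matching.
Matching: {(W1,J1), (W3,J2), (W5,J3)}

Maximum matching (size 3):
  W1 → J1
  W3 → J2
  W5 → J3

Each worker is assigned to at most one job, and each job to at most one worker.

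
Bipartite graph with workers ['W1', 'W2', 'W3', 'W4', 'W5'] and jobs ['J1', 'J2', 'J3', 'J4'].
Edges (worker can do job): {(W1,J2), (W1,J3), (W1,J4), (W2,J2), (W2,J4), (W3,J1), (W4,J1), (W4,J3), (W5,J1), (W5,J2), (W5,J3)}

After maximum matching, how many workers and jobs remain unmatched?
Unmatched: 1 workers, 0 jobs

Maximum matching size: 4
Workers: 5 total, 4 matched, 1 unmatched
Jobs: 4 total, 4 matched, 0 unmatched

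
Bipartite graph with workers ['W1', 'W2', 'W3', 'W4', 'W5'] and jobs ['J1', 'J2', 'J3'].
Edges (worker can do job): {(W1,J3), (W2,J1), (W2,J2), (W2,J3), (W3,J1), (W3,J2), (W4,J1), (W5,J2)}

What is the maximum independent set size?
Maximum independent set = 5

By König's theorem:
- Min vertex cover = Max matching = 3
- Max independent set = Total vertices - Min vertex cover
- Max independent set = 8 - 3 = 5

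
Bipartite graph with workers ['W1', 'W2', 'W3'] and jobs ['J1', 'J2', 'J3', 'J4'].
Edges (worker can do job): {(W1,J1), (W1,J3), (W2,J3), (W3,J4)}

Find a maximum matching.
Matching: {(W1,J1), (W2,J3), (W3,J4)}

Maximum matching (size 3):
  W1 → J1
  W2 → J3
  W3 → J4

Each worker is assigned to at most one job, and each job to at most one worker.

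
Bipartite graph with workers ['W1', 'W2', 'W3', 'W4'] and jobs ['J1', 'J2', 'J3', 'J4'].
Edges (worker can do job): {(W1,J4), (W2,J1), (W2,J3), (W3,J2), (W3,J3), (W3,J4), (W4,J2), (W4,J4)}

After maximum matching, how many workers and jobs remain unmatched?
Unmatched: 0 workers, 0 jobs

Maximum matching size: 4
Workers: 4 total, 4 matched, 0 unmatched
Jobs: 4 total, 4 matched, 0 unmatched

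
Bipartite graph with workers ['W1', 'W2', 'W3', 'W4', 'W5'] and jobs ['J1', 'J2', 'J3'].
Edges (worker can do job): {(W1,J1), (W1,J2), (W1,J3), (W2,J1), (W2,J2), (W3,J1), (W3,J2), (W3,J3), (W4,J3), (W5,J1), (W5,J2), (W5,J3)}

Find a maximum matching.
Matching: {(W1,J1), (W3,J3), (W5,J2)}

Maximum matching (size 3):
  W1 → J1
  W3 → J3
  W5 → J2

Each worker is assigned to at most one job, and each job to at most one worker.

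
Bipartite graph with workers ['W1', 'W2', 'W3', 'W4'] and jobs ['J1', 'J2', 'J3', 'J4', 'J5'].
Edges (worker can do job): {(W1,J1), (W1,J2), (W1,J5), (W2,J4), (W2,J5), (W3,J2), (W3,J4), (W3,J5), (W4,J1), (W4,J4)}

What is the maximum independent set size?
Maximum independent set = 5

By König's theorem:
- Min vertex cover = Max matching = 4
- Max independent set = Total vertices - Min vertex cover
- Max independent set = 9 - 4 = 5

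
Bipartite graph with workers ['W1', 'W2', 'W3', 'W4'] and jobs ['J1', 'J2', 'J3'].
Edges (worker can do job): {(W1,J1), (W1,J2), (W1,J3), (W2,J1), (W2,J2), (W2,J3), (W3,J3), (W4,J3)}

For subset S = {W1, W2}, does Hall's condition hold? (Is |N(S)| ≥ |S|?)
Yes: |N(S)| = 3, |S| = 2

Subset S = {W1, W2}
Neighbors N(S) = {J1, J2, J3}

|N(S)| = 3, |S| = 2
Hall's condition: |N(S)| ≥ |S| is satisfied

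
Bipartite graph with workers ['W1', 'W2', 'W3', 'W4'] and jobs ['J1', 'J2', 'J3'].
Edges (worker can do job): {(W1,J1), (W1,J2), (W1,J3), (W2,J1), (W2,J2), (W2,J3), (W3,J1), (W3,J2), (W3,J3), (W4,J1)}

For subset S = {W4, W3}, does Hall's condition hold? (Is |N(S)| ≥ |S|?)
Yes: |N(S)| = 3, |S| = 2

Subset S = {W4, W3}
Neighbors N(S) = {J1, J2, J3}

|N(S)| = 3, |S| = 2
Hall's condition: |N(S)| ≥ |S| is satisfied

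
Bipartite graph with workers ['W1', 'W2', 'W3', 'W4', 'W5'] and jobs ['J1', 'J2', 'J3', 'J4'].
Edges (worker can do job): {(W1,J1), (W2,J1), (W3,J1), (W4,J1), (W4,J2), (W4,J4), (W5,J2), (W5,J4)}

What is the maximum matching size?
Maximum matching size = 3

Maximum matching: {(W3,J1), (W4,J2), (W5,J4)}
Size: 3

This assigns 3 workers to 3 distinct jobs.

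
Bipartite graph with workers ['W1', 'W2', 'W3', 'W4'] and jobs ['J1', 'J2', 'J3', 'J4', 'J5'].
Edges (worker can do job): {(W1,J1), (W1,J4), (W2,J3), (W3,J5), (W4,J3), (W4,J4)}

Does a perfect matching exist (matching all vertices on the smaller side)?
Yes, perfect matching exists (size 4)

Perfect matching: {(W1,J1), (W2,J3), (W3,J5), (W4,J4)}
All 4 vertices on the smaller side are matched.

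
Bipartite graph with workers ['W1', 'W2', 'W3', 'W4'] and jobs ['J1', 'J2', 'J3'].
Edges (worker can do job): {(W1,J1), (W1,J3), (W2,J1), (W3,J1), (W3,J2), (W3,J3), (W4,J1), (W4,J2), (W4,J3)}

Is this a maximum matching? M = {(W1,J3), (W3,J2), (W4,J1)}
Yes, size 3 is maximum

Proposed matching has size 3.
Maximum matching size for this graph: 3.

This is a maximum matching.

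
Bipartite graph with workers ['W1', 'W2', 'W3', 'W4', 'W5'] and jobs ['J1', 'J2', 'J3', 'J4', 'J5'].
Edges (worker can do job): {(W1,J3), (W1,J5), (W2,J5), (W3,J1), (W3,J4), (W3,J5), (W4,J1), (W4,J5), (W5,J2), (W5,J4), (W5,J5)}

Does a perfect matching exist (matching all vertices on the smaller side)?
Yes, perfect matching exists (size 5)

Perfect matching: {(W1,J3), (W2,J5), (W3,J4), (W4,J1), (W5,J2)}
All 5 vertices on the smaller side are matched.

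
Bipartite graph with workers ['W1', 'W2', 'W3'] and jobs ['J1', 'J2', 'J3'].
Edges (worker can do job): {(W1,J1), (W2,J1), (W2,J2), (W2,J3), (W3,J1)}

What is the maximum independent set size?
Maximum independent set = 4

By König's theorem:
- Min vertex cover = Max matching = 2
- Max independent set = Total vertices - Min vertex cover
- Max independent set = 6 - 2 = 4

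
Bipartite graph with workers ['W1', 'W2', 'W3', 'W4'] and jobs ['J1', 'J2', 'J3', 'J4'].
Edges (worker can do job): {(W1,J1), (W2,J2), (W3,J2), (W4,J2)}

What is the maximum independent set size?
Maximum independent set = 6

By König's theorem:
- Min vertex cover = Max matching = 2
- Max independent set = Total vertices - Min vertex cover
- Max independent set = 8 - 2 = 6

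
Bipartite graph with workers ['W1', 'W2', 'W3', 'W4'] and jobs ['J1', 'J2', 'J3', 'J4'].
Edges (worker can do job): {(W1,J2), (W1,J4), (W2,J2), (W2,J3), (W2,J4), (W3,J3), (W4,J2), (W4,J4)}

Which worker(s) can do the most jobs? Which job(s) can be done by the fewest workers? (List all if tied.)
Most versatile: W2 (3 jobs); Least covered: J1 (0 workers)

Worker degrees (jobs they can do): W1:2, W2:3, W3:1, W4:2
Job degrees (workers who can do it): J1:0, J2:3, J3:2, J4:3

Maximum worker degree is 3, achieved by: W2
Minimum job degree is 0, achieved by: J1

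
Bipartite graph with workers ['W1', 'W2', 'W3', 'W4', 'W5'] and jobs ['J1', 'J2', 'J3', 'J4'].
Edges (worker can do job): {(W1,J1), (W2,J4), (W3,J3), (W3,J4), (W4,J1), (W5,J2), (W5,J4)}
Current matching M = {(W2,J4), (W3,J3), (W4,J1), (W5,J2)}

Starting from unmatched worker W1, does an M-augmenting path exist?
No augmenting path from W1

Alternating search from W1 reaches jobs: {J1}.
Every reachable job is already matched in M, and following those matched edges back to workers exposes no further unvisited jobs.
No M-augmenting path from W1 exists.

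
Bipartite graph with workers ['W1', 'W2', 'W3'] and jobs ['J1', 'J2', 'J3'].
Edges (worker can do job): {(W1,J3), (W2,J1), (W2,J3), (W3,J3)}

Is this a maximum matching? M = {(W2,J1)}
No, size 1 is not maximum

Proposed matching has size 1.
Maximum matching size for this graph: 2.

This is NOT maximum - can be improved to size 2.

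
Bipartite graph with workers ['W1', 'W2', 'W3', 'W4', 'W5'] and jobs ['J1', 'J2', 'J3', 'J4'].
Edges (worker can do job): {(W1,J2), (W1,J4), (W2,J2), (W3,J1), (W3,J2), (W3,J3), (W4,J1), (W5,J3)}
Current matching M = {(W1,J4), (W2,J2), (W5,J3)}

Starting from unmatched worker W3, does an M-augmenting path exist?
Yes: W3 → J1

An M-augmenting path alternates non-matching / matching edges, starting and ending at unmatched vertices.
Path: W3 → J1
(J1 is unmatched in M, so the path is augmenting.)
Flipping edges along this path would increase |M| from 3 to 4.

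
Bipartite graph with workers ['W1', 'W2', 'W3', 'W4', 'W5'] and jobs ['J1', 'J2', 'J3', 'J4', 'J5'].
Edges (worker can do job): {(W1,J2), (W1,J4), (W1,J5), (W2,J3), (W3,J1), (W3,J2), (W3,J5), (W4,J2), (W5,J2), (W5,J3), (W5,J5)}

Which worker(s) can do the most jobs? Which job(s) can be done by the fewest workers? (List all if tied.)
Most versatile: W1, W3, W5 (3 jobs); Least covered: J1, J4 (1 workers)

Worker degrees (jobs they can do): W1:3, W2:1, W3:3, W4:1, W5:3
Job degrees (workers who can do it): J1:1, J2:4, J3:2, J4:1, J5:3

Maximum worker degree is 3, achieved by: W1, W3, W5
Minimum job degree is 1, achieved by: J1, J4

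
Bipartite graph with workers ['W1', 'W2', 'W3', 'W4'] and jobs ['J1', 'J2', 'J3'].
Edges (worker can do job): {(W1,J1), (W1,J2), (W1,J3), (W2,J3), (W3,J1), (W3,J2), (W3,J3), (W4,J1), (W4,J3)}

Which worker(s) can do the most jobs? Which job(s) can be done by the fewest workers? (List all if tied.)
Most versatile: W1, W3 (3 jobs); Least covered: J2 (2 workers)

Worker degrees (jobs they can do): W1:3, W2:1, W3:3, W4:2
Job degrees (workers who can do it): J1:3, J2:2, J3:4

Maximum worker degree is 3, achieved by: W1, W3
Minimum job degree is 2, achieved by: J2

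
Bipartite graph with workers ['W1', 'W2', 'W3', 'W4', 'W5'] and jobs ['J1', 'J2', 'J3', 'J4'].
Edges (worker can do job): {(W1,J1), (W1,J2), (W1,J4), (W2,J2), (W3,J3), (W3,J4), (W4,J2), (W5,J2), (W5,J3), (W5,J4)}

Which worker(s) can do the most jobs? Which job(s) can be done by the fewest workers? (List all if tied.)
Most versatile: W1, W5 (3 jobs); Least covered: J1 (1 workers)

Worker degrees (jobs they can do): W1:3, W2:1, W3:2, W4:1, W5:3
Job degrees (workers who can do it): J1:1, J2:4, J3:2, J4:3

Maximum worker degree is 3, achieved by: W1, W5
Minimum job degree is 1, achieved by: J1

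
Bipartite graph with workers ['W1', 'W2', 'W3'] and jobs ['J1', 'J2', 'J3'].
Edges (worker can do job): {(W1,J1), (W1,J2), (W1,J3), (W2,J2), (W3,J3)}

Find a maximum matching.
Matching: {(W1,J1), (W2,J2), (W3,J3)}

Maximum matching (size 3):
  W1 → J1
  W2 → J2
  W3 → J3

Each worker is assigned to at most one job, and each job to at most one worker.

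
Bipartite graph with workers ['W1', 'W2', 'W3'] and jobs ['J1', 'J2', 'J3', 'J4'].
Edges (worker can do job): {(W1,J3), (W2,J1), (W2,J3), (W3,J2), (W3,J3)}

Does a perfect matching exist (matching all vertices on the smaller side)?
Yes, perfect matching exists (size 3)

Perfect matching: {(W1,J3), (W2,J1), (W3,J2)}
All 3 vertices on the smaller side are matched.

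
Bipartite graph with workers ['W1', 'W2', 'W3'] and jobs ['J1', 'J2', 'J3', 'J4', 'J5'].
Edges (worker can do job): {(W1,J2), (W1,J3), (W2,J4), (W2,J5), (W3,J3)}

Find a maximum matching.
Matching: {(W1,J2), (W2,J4), (W3,J3)}

Maximum matching (size 3):
  W1 → J2
  W2 → J4
  W3 → J3

Each worker is assigned to at most one job, and each job to at most one worker.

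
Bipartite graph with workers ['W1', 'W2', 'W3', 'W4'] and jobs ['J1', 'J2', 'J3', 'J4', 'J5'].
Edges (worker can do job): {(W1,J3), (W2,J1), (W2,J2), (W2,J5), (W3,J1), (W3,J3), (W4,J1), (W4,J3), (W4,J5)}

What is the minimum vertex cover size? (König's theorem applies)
Minimum vertex cover size = 4

By König's theorem: in bipartite graphs,
min vertex cover = max matching = 4

Maximum matching has size 4, so minimum vertex cover also has size 4.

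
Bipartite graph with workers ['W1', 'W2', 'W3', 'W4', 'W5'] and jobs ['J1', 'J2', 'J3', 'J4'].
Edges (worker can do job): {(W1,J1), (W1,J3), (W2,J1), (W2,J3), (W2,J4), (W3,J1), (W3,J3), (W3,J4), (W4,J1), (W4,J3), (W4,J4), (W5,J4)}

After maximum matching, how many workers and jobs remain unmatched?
Unmatched: 2 workers, 1 jobs

Maximum matching size: 3
Workers: 5 total, 3 matched, 2 unmatched
Jobs: 4 total, 3 matched, 1 unmatched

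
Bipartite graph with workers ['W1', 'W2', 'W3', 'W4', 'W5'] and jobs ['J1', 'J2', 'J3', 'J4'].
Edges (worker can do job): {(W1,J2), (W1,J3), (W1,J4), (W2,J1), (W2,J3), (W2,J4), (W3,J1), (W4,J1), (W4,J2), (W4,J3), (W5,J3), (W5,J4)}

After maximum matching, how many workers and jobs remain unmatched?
Unmatched: 1 workers, 0 jobs

Maximum matching size: 4
Workers: 5 total, 4 matched, 1 unmatched
Jobs: 4 total, 4 matched, 0 unmatched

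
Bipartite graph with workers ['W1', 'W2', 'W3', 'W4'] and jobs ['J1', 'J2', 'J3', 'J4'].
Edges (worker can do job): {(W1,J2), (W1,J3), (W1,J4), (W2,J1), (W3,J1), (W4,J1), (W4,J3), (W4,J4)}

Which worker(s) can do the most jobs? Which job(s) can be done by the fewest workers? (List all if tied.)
Most versatile: W1, W4 (3 jobs); Least covered: J2 (1 workers)

Worker degrees (jobs they can do): W1:3, W2:1, W3:1, W4:3
Job degrees (workers who can do it): J1:3, J2:1, J3:2, J4:2

Maximum worker degree is 3, achieved by: W1, W4
Minimum job degree is 1, achieved by: J2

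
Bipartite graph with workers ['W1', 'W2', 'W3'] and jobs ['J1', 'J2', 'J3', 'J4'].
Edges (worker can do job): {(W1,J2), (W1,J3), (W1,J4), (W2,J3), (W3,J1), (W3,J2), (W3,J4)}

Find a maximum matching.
Matching: {(W1,J4), (W2,J3), (W3,J1)}

Maximum matching (size 3):
  W1 → J4
  W2 → J3
  W3 → J1

Each worker is assigned to at most one job, and each job to at most one worker.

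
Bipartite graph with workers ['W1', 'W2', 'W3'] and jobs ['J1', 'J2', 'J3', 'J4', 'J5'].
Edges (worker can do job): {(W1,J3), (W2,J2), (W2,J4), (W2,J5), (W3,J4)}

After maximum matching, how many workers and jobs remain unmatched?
Unmatched: 0 workers, 2 jobs

Maximum matching size: 3
Workers: 3 total, 3 matched, 0 unmatched
Jobs: 5 total, 3 matched, 2 unmatched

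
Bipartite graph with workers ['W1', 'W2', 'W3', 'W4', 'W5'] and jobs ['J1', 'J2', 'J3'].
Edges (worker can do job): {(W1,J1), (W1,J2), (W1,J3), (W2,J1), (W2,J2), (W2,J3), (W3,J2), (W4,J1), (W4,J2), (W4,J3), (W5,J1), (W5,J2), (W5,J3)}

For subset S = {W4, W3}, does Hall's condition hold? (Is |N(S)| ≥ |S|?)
Yes: |N(S)| = 3, |S| = 2

Subset S = {W4, W3}
Neighbors N(S) = {J1, J2, J3}

|N(S)| = 3, |S| = 2
Hall's condition: |N(S)| ≥ |S| is satisfied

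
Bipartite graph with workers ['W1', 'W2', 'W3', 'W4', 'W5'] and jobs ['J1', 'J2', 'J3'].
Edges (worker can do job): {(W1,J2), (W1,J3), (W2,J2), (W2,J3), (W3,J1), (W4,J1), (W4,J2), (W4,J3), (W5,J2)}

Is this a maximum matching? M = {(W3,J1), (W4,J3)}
No, size 2 is not maximum

Proposed matching has size 2.
Maximum matching size for this graph: 3.

This is NOT maximum - can be improved to size 3.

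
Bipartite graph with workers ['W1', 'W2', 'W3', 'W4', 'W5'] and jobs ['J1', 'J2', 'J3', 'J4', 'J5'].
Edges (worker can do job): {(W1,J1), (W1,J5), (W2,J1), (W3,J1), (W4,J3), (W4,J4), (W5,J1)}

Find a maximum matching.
Matching: {(W1,J5), (W3,J1), (W4,J4)}

Maximum matching (size 3):
  W1 → J5
  W3 → J1
  W4 → J4

Each worker is assigned to at most one job, and each job to at most one worker.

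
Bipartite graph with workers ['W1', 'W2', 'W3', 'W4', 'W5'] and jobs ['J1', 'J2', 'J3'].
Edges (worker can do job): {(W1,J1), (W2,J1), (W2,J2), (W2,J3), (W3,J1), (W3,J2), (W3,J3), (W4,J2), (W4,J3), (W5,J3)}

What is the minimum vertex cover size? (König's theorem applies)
Minimum vertex cover size = 3

By König's theorem: in bipartite graphs,
min vertex cover = max matching = 3

Maximum matching has size 3, so minimum vertex cover also has size 3.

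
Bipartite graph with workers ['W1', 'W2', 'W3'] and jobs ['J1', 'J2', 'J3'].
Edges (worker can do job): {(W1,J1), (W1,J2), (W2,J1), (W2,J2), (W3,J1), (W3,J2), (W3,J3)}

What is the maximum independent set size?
Maximum independent set = 3

By König's theorem:
- Min vertex cover = Max matching = 3
- Max independent set = Total vertices - Min vertex cover
- Max independent set = 6 - 3 = 3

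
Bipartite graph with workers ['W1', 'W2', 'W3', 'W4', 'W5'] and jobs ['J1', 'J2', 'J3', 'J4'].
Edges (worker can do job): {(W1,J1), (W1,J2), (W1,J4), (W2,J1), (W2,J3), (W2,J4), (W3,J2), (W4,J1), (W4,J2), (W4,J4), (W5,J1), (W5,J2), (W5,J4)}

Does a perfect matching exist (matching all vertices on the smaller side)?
Yes, perfect matching exists (size 4)

Perfect matching: {(W2,J3), (W3,J2), (W4,J4), (W5,J1)}
All 4 vertices on the smaller side are matched.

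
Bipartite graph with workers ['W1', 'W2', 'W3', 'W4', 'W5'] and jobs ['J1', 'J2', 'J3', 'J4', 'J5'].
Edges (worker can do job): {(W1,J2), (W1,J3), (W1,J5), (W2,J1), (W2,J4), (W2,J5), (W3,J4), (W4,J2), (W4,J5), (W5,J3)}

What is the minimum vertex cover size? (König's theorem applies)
Minimum vertex cover size = 5

By König's theorem: in bipartite graphs,
min vertex cover = max matching = 5

Maximum matching has size 5, so minimum vertex cover also has size 5.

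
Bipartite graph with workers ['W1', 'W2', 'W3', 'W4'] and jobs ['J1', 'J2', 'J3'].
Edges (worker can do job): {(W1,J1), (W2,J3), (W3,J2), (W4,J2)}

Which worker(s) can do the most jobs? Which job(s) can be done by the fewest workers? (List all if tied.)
Most versatile: W1, W2, W3, W4 (1 jobs); Least covered: J1, J3 (1 workers)

Worker degrees (jobs they can do): W1:1, W2:1, W3:1, W4:1
Job degrees (workers who can do it): J1:1, J2:2, J3:1

Maximum worker degree is 1, achieved by: W1, W2, W3, W4
Minimum job degree is 1, achieved by: J1, J3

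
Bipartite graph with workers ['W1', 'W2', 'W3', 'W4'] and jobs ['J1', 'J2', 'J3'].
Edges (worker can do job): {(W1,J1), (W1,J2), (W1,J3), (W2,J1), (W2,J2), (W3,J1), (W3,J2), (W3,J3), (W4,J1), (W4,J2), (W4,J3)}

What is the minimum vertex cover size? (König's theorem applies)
Minimum vertex cover size = 3

By König's theorem: in bipartite graphs,
min vertex cover = max matching = 3

Maximum matching has size 3, so minimum vertex cover also has size 3.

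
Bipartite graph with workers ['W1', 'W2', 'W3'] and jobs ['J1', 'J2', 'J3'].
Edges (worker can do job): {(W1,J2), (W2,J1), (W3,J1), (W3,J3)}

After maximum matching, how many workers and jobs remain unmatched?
Unmatched: 0 workers, 0 jobs

Maximum matching size: 3
Workers: 3 total, 3 matched, 0 unmatched
Jobs: 3 total, 3 matched, 0 unmatched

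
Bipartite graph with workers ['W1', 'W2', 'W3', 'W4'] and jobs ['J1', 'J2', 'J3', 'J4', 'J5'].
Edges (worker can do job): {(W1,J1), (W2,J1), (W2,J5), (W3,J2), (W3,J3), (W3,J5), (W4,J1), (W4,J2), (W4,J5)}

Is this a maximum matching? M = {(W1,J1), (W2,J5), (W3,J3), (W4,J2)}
Yes, size 4 is maximum

Proposed matching has size 4.
Maximum matching size for this graph: 4.

This is a maximum matching.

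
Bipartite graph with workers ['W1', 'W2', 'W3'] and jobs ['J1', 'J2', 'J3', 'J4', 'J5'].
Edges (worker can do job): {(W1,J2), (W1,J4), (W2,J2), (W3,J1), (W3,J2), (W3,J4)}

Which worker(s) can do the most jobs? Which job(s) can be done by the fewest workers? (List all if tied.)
Most versatile: W3 (3 jobs); Least covered: J3, J5 (0 workers)

Worker degrees (jobs they can do): W1:2, W2:1, W3:3
Job degrees (workers who can do it): J1:1, J2:3, J3:0, J4:2, J5:0

Maximum worker degree is 3, achieved by: W3
Minimum job degree is 0, achieved by: J3, J5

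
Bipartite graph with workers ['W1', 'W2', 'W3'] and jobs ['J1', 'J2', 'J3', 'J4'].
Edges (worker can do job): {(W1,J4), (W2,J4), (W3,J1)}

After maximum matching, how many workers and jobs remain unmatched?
Unmatched: 1 workers, 2 jobs

Maximum matching size: 2
Workers: 3 total, 2 matched, 1 unmatched
Jobs: 4 total, 2 matched, 2 unmatched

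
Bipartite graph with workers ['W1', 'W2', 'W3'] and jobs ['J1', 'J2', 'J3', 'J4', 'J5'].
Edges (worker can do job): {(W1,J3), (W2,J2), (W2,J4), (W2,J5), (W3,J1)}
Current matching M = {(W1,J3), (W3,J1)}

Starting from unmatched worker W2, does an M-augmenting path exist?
Yes: W2 → J2

An M-augmenting path alternates non-matching / matching edges, starting and ending at unmatched vertices.
Path: W2 → J2
(J2 is unmatched in M, so the path is augmenting.)
Flipping edges along this path would increase |M| from 2 to 3.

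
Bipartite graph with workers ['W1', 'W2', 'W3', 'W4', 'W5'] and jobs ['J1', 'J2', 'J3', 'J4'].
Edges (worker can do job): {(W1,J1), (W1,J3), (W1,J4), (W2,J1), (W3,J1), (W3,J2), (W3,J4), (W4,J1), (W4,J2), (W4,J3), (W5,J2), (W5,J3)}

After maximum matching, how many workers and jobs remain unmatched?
Unmatched: 1 workers, 0 jobs

Maximum matching size: 4
Workers: 5 total, 4 matched, 1 unmatched
Jobs: 4 total, 4 matched, 0 unmatched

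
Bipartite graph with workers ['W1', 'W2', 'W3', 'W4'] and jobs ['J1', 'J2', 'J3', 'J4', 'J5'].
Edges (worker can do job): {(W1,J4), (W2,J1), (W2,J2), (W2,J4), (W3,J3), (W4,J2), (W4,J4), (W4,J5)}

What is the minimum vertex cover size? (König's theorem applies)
Minimum vertex cover size = 4

By König's theorem: in bipartite graphs,
min vertex cover = max matching = 4

Maximum matching has size 4, so minimum vertex cover also has size 4.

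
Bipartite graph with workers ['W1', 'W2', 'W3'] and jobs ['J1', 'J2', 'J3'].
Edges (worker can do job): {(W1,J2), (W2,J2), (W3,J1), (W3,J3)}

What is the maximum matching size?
Maximum matching size = 2

Maximum matching: {(W1,J2), (W3,J1)}
Size: 2

This assigns 2 workers to 2 distinct jobs.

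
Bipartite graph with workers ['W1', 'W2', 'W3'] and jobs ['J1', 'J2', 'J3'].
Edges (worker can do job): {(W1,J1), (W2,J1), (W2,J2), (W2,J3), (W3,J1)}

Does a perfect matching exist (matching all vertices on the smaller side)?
No, maximum matching has size 2 < 3

Maximum matching has size 2, need 3 for perfect matching.
Unmatched workers: ['W1']
Unmatched jobs: ['J2']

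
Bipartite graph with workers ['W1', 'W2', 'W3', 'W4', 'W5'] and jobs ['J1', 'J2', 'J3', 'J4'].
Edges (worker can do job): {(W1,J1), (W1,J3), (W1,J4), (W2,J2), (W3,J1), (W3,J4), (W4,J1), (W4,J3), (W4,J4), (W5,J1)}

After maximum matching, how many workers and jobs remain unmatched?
Unmatched: 1 workers, 0 jobs

Maximum matching size: 4
Workers: 5 total, 4 matched, 1 unmatched
Jobs: 4 total, 4 matched, 0 unmatched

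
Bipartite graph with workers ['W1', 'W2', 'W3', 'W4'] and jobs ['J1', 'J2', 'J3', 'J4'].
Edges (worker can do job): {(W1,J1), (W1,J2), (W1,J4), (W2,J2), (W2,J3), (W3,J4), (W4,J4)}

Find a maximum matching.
Matching: {(W1,J2), (W2,J3), (W4,J4)}

Maximum matching (size 3):
  W1 → J2
  W2 → J3
  W4 → J4

Each worker is assigned to at most one job, and each job to at most one worker.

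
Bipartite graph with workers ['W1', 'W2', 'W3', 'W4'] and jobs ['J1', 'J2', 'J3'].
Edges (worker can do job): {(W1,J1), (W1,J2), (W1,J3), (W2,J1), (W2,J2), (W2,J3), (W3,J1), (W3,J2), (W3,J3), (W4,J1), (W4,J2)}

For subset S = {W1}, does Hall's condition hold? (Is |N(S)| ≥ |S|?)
Yes: |N(S)| = 3, |S| = 1

Subset S = {W1}
Neighbors N(S) = {J1, J2, J3}

|N(S)| = 3, |S| = 1
Hall's condition: |N(S)| ≥ |S| is satisfied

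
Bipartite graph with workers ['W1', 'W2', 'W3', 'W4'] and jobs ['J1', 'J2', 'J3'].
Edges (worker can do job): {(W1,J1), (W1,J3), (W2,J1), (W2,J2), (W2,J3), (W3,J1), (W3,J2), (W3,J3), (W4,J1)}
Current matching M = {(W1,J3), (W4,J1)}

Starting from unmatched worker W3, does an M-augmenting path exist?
Yes: W3 → J2

An M-augmenting path alternates non-matching / matching edges, starting and ending at unmatched vertices.
Path: W3 → J2
(J2 is unmatched in M, so the path is augmenting.)
Flipping edges along this path would increase |M| from 2 to 3.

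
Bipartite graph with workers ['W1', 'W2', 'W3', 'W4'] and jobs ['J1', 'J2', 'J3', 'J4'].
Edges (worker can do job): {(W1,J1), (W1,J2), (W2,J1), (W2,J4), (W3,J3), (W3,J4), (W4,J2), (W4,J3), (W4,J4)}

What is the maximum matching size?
Maximum matching size = 4

Maximum matching: {(W1,J2), (W2,J1), (W3,J3), (W4,J4)}
Size: 4

This assigns 4 workers to 4 distinct jobs.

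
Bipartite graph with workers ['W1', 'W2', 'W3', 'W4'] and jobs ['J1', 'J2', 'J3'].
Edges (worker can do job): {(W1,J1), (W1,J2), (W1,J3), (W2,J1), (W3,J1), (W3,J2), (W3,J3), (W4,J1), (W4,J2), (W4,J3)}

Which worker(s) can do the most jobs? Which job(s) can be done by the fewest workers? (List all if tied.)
Most versatile: W1, W3, W4 (3 jobs); Least covered: J2, J3 (3 workers)

Worker degrees (jobs they can do): W1:3, W2:1, W3:3, W4:3
Job degrees (workers who can do it): J1:4, J2:3, J3:3

Maximum worker degree is 3, achieved by: W1, W3, W4
Minimum job degree is 3, achieved by: J2, J3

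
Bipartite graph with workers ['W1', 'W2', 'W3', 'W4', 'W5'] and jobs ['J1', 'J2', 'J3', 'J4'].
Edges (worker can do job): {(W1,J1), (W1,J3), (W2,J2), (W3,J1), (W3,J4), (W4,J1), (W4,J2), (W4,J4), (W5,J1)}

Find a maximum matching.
Matching: {(W1,J3), (W3,J4), (W4,J2), (W5,J1)}

Maximum matching (size 4):
  W1 → J3
  W3 → J4
  W4 → J2
  W5 → J1

Each worker is assigned to at most one job, and each job to at most one worker.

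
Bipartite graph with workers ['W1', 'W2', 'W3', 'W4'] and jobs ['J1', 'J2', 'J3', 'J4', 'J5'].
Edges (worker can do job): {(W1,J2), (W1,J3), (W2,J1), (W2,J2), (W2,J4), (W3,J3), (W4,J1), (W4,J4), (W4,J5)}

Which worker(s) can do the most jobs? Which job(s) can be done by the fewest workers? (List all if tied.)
Most versatile: W2, W4 (3 jobs); Least covered: J5 (1 workers)

Worker degrees (jobs they can do): W1:2, W2:3, W3:1, W4:3
Job degrees (workers who can do it): J1:2, J2:2, J3:2, J4:2, J5:1

Maximum worker degree is 3, achieved by: W2, W4
Minimum job degree is 1, achieved by: J5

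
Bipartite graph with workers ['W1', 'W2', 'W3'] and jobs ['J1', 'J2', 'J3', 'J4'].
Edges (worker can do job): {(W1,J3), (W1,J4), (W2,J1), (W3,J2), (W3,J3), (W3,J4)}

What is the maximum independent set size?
Maximum independent set = 4

By König's theorem:
- Min vertex cover = Max matching = 3
- Max independent set = Total vertices - Min vertex cover
- Max independent set = 7 - 3 = 4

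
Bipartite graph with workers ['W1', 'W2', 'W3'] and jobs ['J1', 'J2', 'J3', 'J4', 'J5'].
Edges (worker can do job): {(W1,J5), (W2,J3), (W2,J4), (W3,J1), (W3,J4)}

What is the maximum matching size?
Maximum matching size = 3

Maximum matching: {(W1,J5), (W2,J3), (W3,J1)}
Size: 3

This assigns 3 workers to 3 distinct jobs.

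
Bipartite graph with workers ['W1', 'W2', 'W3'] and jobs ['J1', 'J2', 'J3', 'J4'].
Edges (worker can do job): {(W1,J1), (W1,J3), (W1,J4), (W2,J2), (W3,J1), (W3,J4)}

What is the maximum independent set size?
Maximum independent set = 4

By König's theorem:
- Min vertex cover = Max matching = 3
- Max independent set = Total vertices - Min vertex cover
- Max independent set = 7 - 3 = 4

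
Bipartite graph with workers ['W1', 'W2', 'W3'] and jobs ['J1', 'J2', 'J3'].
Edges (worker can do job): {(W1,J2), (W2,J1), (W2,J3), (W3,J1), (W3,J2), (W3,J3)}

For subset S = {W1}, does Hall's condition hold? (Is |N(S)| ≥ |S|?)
Yes: |N(S)| = 1, |S| = 1

Subset S = {W1}
Neighbors N(S) = {J2}

|N(S)| = 1, |S| = 1
Hall's condition: |N(S)| ≥ |S| is satisfied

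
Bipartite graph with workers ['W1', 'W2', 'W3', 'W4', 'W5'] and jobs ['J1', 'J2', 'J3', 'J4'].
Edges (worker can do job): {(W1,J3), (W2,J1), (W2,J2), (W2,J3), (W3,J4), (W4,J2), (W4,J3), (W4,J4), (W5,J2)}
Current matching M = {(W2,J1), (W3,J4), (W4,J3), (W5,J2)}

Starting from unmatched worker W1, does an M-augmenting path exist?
No augmenting path from W1

Alternating search from W1 reaches jobs: {J2, J3, J4}.
Every reachable job is already matched in M, and following those matched edges back to workers exposes no further unvisited jobs.
No M-augmenting path from W1 exists.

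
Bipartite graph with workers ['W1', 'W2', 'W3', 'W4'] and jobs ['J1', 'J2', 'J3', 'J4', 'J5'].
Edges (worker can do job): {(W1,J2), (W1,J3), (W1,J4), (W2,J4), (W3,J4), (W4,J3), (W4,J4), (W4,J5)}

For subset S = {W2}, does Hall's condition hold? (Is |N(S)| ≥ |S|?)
Yes: |N(S)| = 1, |S| = 1

Subset S = {W2}
Neighbors N(S) = {J4}

|N(S)| = 1, |S| = 1
Hall's condition: |N(S)| ≥ |S| is satisfied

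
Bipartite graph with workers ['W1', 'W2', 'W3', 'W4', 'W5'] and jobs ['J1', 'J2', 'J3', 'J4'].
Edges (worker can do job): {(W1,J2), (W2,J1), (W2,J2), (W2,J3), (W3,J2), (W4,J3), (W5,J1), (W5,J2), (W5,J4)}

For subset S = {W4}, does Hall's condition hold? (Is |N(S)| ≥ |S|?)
Yes: |N(S)| = 1, |S| = 1

Subset S = {W4}
Neighbors N(S) = {J3}

|N(S)| = 1, |S| = 1
Hall's condition: |N(S)| ≥ |S| is satisfied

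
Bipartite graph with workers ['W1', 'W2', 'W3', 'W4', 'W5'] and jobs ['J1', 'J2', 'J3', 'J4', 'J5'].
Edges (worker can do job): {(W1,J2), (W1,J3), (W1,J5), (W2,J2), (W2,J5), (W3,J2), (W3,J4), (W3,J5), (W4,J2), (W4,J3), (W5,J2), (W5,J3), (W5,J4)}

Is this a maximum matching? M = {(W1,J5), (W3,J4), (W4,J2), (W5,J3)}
Yes, size 4 is maximum

Proposed matching has size 4.
Maximum matching size for this graph: 4.

This is a maximum matching.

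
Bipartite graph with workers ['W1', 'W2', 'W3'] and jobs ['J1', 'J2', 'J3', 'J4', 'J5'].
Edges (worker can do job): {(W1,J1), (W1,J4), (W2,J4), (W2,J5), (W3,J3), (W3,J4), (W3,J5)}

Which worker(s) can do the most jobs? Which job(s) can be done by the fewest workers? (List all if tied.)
Most versatile: W3 (3 jobs); Least covered: J2 (0 workers)

Worker degrees (jobs they can do): W1:2, W2:2, W3:3
Job degrees (workers who can do it): J1:1, J2:0, J3:1, J4:3, J5:2

Maximum worker degree is 3, achieved by: W3
Minimum job degree is 0, achieved by: J2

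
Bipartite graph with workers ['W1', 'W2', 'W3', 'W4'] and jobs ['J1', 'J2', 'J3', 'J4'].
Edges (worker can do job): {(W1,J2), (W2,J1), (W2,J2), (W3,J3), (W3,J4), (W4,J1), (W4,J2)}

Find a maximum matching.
Matching: {(W2,J1), (W3,J3), (W4,J2)}

Maximum matching (size 3):
  W2 → J1
  W3 → J3
  W4 → J2

Each worker is assigned to at most one job, and each job to at most one worker.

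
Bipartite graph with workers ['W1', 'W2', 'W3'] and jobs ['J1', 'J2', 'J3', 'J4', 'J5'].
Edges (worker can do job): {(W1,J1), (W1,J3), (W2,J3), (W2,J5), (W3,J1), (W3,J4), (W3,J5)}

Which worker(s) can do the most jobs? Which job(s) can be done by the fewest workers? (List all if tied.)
Most versatile: W3 (3 jobs); Least covered: J2 (0 workers)

Worker degrees (jobs they can do): W1:2, W2:2, W3:3
Job degrees (workers who can do it): J1:2, J2:0, J3:2, J4:1, J5:2

Maximum worker degree is 3, achieved by: W3
Minimum job degree is 0, achieved by: J2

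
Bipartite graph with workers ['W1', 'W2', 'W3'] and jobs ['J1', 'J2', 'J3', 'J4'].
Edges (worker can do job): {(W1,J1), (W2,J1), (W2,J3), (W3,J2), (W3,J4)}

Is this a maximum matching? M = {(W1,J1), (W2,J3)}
No, size 2 is not maximum

Proposed matching has size 2.
Maximum matching size for this graph: 3.

This is NOT maximum - can be improved to size 3.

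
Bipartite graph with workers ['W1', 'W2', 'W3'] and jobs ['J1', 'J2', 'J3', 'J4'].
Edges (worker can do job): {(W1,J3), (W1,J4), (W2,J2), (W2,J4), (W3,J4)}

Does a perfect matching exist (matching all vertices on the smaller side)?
Yes, perfect matching exists (size 3)

Perfect matching: {(W1,J3), (W2,J2), (W3,J4)}
All 3 vertices on the smaller side are matched.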